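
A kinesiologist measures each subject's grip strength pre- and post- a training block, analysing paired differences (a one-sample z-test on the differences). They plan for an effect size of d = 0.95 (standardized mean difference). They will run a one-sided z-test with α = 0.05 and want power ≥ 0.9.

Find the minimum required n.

Set Φ(δ − 1.645) = 0.9; then δ − 1.645 = Φ⁻¹(0.9) = 1.282, giving δ = 2.926.
δ = d·√n ⇒ n = (δ/d)² = (2.926 / 0.95)² = 9.49.
Rounding up, n = 10.

n = 10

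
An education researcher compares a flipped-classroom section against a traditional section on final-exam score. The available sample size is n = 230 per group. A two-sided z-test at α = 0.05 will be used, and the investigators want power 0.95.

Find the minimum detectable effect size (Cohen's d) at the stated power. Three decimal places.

Required noncentrality: δ = z_{0.025} + z_{0.05} = 1.960 + 1.645 = 3.605.
(The second rejection-region term Φ(−δ − z_{α/2}) is negligible and dropped.)
δ = d·√(n/2) ⇒ d = δ/√(n/2) = 3.605/√(230/2) = 0.3362.

d ≈ 0.336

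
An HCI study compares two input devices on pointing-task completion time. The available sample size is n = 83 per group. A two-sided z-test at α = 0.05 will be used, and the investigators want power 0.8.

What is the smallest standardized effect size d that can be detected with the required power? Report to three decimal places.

Required noncentrality: δ = z_{0.025} + z_{0.20} = 1.960 + 0.842 = 2.802.
(The second rejection-region term Φ(−δ − z_{α/2}) is negligible and dropped.)
δ = d·√(n/2) ⇒ d = δ/√(n/2) = 2.802/√(83/2) = 0.4349.

d ≈ 0.435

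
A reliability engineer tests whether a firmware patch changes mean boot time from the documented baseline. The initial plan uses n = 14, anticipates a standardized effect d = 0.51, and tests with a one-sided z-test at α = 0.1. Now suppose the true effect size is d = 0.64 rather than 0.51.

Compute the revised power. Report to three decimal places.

With d = 0.64: δ = d·√n = 0.64 × √14 = 2.3947. Critical value z_{0.1} = 1.282.
Revised power = Φ(δ − 1.282) = Φ(1.113) = 0.8672.

Power ≈ 0.867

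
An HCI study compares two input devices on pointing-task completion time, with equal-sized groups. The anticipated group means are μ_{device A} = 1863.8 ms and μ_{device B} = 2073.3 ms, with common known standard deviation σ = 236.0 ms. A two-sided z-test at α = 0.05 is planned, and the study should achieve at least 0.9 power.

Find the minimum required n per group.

n = 27 per group

Standardized effect: d = |μ_{device A} − μ_{device B}| / σ = |1863.8 − 2073.3| / 236.0 = 0.8877
For power 0.9 need Φ(δ − z_{0.025}) = 0.9, so δ = z_{0.025} + z_{0.10} = 1.960 + 1.282 = 3.242.
(Ignoring the negligible lower-tail rejection probability gives the usual closed-form inversion.)
δ = d·√(n/2) ⇒ n = 2(δ/d)² = 2 × (3.242 / 0.8877)² = 26.67.
Rounding up, n = 27 per group.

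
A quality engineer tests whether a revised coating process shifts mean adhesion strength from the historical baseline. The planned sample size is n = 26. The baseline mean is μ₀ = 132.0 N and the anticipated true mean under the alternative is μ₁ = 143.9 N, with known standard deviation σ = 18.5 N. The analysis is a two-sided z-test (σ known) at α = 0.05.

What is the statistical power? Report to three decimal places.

Standardized effect: d = |μ₁ − μ₀| / σ = |143.9 − 132.0| / 18.5 = 0.6432
Noncentrality parameter: δ = d·√n = 0.6432 × √26 = 3.2799
Critical value for a two-sided test at α = 0.05: z_{α/2} = 1.960.
Power = Φ(δ − 1.960) + Φ(−δ − 1.960) = Φ(1.320) + Φ(-5.240) = 0.9066 + 0.0000 = 0.9066.

Power ≈ 0.907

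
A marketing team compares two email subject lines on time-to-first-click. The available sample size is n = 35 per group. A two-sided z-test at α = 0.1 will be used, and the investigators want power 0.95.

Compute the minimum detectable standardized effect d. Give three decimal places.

Required noncentrality: δ = z_{0.05} + z_{0.05} = 1.645 + 1.645 = 3.290.
(Lower-tail contribution to power is negligible for δ > 0.)
δ = d·√(n/2) ⇒ d = δ/√(n/2) = 3.290/√(35/2) = 0.7864.

d ≈ 0.786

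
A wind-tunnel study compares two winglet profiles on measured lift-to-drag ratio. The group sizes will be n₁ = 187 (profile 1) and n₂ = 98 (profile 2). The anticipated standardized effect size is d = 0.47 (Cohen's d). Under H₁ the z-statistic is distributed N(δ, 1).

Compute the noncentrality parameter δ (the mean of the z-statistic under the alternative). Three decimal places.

The noncentrality parameter scales effect size by the design's sample-size factor: δ = d / √(1/n₁ + 1/n₂) = 0.47 / √(1/187 + 1/98) = 3.7689

δ ≈ 3.769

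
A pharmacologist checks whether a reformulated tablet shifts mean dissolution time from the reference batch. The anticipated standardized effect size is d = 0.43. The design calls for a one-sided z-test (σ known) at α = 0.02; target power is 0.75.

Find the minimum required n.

Set Φ(δ − 2.054) = 0.75; then δ − 2.054 = Φ⁻¹(0.75) = 0.674, giving δ = 2.728.
δ = d·√n ⇒ n = (δ/d)² = (2.728 / 0.43)² = 40.26.
Rounding up, n = 41.

n = 41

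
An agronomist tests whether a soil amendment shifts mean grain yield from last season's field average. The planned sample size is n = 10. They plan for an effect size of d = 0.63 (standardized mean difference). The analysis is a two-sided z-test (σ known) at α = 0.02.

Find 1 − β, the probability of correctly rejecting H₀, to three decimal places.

Noncentrality parameter: δ = d·√n = 0.63 × √10 = 1.9922
Two-sided α = 0.02 → critical value z_{0.01} = 2.326.
Power = Φ(δ − 2.326) + Φ(−δ − 2.326) = Φ(-0.334) + Φ(-4.319) = 0.3691 + 0.0000 = 0.3692.

Power ≈ 0.369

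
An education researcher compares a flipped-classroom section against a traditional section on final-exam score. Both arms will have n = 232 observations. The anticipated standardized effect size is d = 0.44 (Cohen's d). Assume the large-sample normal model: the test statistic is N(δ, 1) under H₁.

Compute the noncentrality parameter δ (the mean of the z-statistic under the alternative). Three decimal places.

δ ≈ 4.739

δ = d·√(n/2) = 0.44 × √(232/2) = 4.7389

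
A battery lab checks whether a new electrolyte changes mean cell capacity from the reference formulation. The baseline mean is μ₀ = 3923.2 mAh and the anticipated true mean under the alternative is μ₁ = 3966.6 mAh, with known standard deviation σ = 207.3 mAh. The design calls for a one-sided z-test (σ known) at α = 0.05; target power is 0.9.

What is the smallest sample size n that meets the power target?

Standardized effect: d = |μ₁ − μ₀| / σ = |3966.6 − 3923.2| / 207.3 = 0.2094
Set Φ(δ − 1.645) = 0.9; then δ − 1.645 = Φ⁻¹(0.9) = 1.282, giving δ = 2.926.
δ = d·√n ⇒ n = (δ/d)² = (2.926 / 0.2094)² = 195.38.
Round up to the next whole unit.

n = 196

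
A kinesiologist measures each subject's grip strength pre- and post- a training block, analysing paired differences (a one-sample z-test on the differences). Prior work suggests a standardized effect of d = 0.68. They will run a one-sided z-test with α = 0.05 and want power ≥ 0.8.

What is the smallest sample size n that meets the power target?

For power 0.8 need Φ(δ − z_{0.05}) = 0.8, so δ = z_{0.05} + z_{0.20} = 1.645 + 0.842 = 2.486.
δ = d·√n ⇒ n = (δ/d)² = (2.486 / 0.68)² = 13.37.
Round up to the next whole unit.

n = 14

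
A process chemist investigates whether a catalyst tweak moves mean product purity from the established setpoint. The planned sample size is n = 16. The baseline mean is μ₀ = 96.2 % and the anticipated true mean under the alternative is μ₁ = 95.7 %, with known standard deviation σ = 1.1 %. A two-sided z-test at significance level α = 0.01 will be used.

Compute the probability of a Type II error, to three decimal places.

Standardized effect: d = |μ₁ − μ₀| / σ = |95.7 − 96.2| / 1.1 = 0.4545
Noncentrality parameter: δ = d·√n = 0.4545 × √16 = 1.8182
Critical value for a two-sided test at α = 0.01: z_{α/2} = 2.576.
Power = Φ(δ − 2.576) + Φ(−δ − 2.576) = Φ(-0.758) + Φ(-4.394) = 0.2243 + 0.0000 = 0.2243.
Type II error: β = 1 − power = 1 − 0.2243 = 0.7757.

β ≈ 0.776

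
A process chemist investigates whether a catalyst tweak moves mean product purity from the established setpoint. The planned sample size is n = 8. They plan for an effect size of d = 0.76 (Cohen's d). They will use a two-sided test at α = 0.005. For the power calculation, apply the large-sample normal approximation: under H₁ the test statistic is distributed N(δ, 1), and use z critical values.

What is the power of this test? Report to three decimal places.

Noncentrality parameter: λ = d·√n = 0.76 × √8 = 2.1496
Critical value for a two-sided test at α = 0.005: z_{α/2} = 2.807.
Power = Φ(λ − 2.807) + Φ(−λ − 2.807) = Φ(-0.657) + Φ(-4.957) = 0.2555 + 0.0000 = 0.2555.

Power ≈ 0.255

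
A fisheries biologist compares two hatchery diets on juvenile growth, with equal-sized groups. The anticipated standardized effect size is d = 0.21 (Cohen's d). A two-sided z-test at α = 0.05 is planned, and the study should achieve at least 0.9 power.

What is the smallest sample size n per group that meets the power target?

n = 477 per group

For power 0.9 need Φ(δ − z_{0.025}) = 0.9, so δ = z_{0.025} + z_{0.10} = 1.960 + 1.282 = 3.242.
(For δ > 0 the lower-tail rejection region contributes negligibly to power, so the one-term inversion is standard.)
δ = d·√(n/2) ⇒ n = 2(δ/d)² = 2 × (3.242 / 0.21)² = 476.53.
Round up to the next whole unit.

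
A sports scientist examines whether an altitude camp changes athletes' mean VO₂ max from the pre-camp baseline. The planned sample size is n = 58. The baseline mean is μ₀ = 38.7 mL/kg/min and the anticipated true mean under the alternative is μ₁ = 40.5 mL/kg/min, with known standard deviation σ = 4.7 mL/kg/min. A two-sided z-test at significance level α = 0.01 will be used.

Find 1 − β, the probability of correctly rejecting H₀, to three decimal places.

Power ≈ 0.633

Standardized effect: d = |μ₁ − μ₀| / σ = |40.5 − 38.7| / 4.7 = 0.3830
Noncentrality parameter: δ = d·√n = 0.3830 × √58 = 2.9167
Critical value for a two-sided test at α = 0.01: z_{α/2} = 2.576.
Power = Φ(δ − 2.576) + Φ(−δ − 2.576) = Φ(0.341) + Φ(-5.493) = 0.6334 + 0.0000 = 0.6334.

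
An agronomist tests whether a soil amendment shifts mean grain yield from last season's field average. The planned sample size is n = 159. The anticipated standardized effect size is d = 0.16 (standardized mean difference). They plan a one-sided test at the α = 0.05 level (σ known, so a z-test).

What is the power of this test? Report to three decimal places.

Noncentrality parameter: δ = d·√n = 0.16 × √159 = 2.0175
Critical value for a one-sided test at α = 0.05: z_α = 1.645.
Power = P(Z > 1.645 − δ) = Φ(0.373) = 0.6453.

Power ≈ 0.645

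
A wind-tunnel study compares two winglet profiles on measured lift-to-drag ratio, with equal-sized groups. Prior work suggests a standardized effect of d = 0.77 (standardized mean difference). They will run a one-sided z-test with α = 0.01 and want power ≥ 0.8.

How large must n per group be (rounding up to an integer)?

For power 0.8 need Φ(δ − z_{0.01}) = 0.8, so δ = z_{0.01} + z_{0.20} = 2.326 + 0.842 = 3.168.
δ = d·√(n/2) ⇒ n = 2(δ/d)² = 2 × (3.168 / 0.77)² = 33.85.
Rounding up, n = 34 per group.

n = 34 per group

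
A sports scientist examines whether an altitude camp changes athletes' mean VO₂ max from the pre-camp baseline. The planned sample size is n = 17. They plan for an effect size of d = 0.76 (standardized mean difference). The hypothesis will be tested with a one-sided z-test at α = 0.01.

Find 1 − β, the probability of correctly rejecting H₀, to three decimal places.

Power ≈ 0.790

Noncentrality parameter: δ = d·√n = 0.76 × √17 = 3.1336
Critical value for a one-sided test at α = 0.01: z_α = 2.326.
Power = P(Z > 2.326 − δ) = Φ(0.807) = 0.7902.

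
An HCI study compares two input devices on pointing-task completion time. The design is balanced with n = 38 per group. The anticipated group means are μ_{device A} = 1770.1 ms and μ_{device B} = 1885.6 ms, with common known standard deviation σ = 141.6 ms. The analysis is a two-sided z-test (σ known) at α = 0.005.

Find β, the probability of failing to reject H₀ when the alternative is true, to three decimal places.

β ≈ 0.227

Standardized effect: d = |μ_{device A} − μ_{device B}| / σ = |1770.1 − 1885.6| / 141.6 = 0.8157
Noncentrality parameter: δ = d·√(n/2) = 0.8157 × √(38/2) = 3.5555
Critical value for a two-sided test at α = 0.005: z_{α/2} = 2.807.
Power = Φ(δ − 2.807) + Φ(−δ − 2.807) = Φ(0.748) + Φ(-6.362) = 0.7729 + 0.0000 = 0.7729.
Type II error: β = 1 − power = 1 − 0.7729 = 0.2271.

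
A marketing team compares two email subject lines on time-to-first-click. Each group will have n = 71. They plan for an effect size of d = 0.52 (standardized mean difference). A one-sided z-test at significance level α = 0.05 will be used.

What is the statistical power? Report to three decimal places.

Power ≈ 0.927

Noncentrality parameter: δ = d·√(n/2) = 0.52 × √(71/2) = 3.0983
Critical value for a one-sided test at α = 0.05: z_α = 1.645.
Power = Φ(δ − 1.645) = Φ(1.453) = 0.9269.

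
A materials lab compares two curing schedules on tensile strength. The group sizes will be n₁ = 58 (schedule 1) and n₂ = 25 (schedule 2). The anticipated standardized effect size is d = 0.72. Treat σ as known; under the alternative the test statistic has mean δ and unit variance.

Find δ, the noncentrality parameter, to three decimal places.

δ = d / √(1/n₁ + 1/n₂) = 0.72 / √(1/58 + 1/25) = 3.0094

δ ≈ 3.009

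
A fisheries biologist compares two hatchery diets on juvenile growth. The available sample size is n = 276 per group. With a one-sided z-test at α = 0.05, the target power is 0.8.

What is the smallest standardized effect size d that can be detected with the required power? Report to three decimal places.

Need Φ(δ − 1.645) = 0.8, so δ = 1.645 + 0.842 = 2.486.
δ = d·√(n/2) ⇒ d = δ/√(n/2) = 2.486/√(276/2) = 0.2117.

d ≈ 0.212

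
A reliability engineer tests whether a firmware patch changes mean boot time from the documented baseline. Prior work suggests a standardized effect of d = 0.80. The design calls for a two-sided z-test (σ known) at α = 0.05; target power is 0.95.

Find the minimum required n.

n = 21

Set Φ(δ − 1.960) = 0.95; then δ − 1.960 = Φ⁻¹(0.95) = 1.645, giving δ = 3.605.
(For δ > 0 the lower-tail rejection region contributes negligibly to power, so the one-term inversion is standard.)
δ = d·√n ⇒ n = (δ/d)² = (3.605 / 0.80)² = 20.30.
Rounding up, n = 21.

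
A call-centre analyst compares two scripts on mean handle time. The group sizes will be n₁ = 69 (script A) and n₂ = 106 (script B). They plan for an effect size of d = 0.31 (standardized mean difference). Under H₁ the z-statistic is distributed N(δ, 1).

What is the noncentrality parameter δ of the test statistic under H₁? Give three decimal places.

The noncentrality parameter scales effect size by the design's sample-size factor: δ = d / √(1/n₁ + 1/n₂) = 0.31 / √(1/69 + 1/106) = 2.0041

δ ≈ 2.004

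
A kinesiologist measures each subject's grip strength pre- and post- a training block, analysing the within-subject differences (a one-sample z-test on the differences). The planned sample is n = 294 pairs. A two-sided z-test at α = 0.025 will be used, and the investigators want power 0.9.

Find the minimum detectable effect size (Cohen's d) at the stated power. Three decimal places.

d ≈ 0.205

Required noncentrality: δ = z_{0.0125} + z_{0.10} = 2.241 + 1.282 = 3.523.
(The second rejection-region term Φ(−δ − z_{α/2}) is negligible and dropped.)
δ = d·√n ⇒ d = δ/√n = 3.523/√294 = 0.2055.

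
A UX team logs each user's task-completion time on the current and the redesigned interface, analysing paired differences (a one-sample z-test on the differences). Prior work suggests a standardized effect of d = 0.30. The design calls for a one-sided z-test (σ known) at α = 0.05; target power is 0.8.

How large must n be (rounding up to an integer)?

n = 69

For power 0.8 need Φ(δ − z_{0.05}) = 0.8, so δ = z_{0.05} + z_{0.20} = 1.645 + 0.842 = 2.486.
δ = d·√n ⇒ n = (δ/d)² = (2.486 / 0.30)² = 68.70.
Round up to the next whole unit.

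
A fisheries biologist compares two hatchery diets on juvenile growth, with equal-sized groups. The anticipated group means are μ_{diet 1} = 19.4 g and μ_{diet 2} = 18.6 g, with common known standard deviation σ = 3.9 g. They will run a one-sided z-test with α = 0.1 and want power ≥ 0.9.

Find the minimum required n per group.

Standardized effect: d = |μ_{diet 1} − μ_{diet 2}| / σ = |19.4 − 18.6| / 3.9 = 0.2051
For power 0.9 need Φ(δ − z_{0.1}) = 0.9, so δ = z_{0.1} + z_{0.10} = 1.282 + 1.282 = 2.563.
δ = d·√(n/2) ⇒ n = 2(δ/d)² = 2 × (2.563 / 0.2051)² = 312.26.
Round up to the next whole unit.

n = 313 per group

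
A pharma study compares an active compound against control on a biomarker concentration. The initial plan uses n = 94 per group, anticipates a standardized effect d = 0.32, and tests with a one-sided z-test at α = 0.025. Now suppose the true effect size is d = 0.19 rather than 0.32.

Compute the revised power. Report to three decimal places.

With d = 0.19: δ = d·√(n/2) = 0.19 × √(94/2) = 1.3026. Critical value z_{0.025} = 1.960.
Revised power = P(Z > 1.960 − δ) = Φ(-0.657) = 0.2555.

Power ≈ 0.255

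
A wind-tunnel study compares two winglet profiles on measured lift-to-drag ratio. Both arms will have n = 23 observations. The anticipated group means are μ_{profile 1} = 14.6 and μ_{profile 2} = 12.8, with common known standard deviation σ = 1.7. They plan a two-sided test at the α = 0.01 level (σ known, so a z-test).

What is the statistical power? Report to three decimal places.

Standardized effect: d = |μ_{profile 1} − μ_{profile 2}| / σ = |14.6 − 12.8| / 1.7 = 1.0588
Noncentrality parameter: δ = d·√(n/2) = 1.0588 × √(23/2) = 3.5906
Critical value for a two-sided test at α = 0.01: z_{α/2} = 2.576.
Power = Φ(δ − 2.576) + Φ(−δ − 2.576) = Φ(1.015) + Φ(-6.166) = 0.8449 + 0.0000 = 0.8449.

Power ≈ 0.845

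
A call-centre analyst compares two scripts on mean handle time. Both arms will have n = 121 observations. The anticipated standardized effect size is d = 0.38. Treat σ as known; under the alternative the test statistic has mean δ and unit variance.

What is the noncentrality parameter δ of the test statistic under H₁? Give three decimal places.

δ ≈ 2.956

δ = d·√(n/2) = 0.38 × √(121/2) = 2.9557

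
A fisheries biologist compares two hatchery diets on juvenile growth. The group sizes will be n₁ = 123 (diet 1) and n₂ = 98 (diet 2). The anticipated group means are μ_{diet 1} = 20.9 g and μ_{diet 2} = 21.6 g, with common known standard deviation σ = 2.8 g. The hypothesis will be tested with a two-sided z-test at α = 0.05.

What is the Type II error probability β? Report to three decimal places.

β ≈ 0.545

Standardized effect: d = |μ_{diet 1} − μ_{diet 2}| / σ = |20.9 − 21.6| / 2.8 = 0.2500
Noncentrality parameter: δ = d / √(1/n₁ + 1/n₂) = 0.2500 / √(1/123 + 1/98) = 1.8463
Critical value for a two-sided test at α = 0.05: z_{α/2} = 1.960.
Power = Φ(δ − 1.960) + Φ(−δ − 1.960) = Φ(-0.114) + Φ(-3.806) = 0.4548 + 0.0001 = 0.4548.
Type II error: β = 1 − power = 1 − 0.4548 = 0.5452.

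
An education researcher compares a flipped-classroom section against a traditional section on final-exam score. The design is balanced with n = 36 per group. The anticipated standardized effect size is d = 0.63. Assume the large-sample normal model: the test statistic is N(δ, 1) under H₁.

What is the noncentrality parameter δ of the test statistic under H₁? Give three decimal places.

δ = d·√(n/2) = 0.63 × √(36/2) = 2.6729

δ ≈ 2.673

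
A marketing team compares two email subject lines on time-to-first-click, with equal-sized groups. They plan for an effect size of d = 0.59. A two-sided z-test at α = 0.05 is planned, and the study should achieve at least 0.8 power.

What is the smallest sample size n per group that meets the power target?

Set Φ(δ − 1.960) = 0.8; then δ − 1.960 = Φ⁻¹(0.8) = 0.842, giving δ = 2.802.
(The Φ(−δ − z_{α/2}) term is vanishingly small for δ > 0 and is dropped in the standard sample-size formula.)
δ = d·√(n/2) ⇒ n = 2(δ/d)² = 2 × (2.802 / 0.59)² = 45.10.
Round up to the next whole unit.

n = 46 per group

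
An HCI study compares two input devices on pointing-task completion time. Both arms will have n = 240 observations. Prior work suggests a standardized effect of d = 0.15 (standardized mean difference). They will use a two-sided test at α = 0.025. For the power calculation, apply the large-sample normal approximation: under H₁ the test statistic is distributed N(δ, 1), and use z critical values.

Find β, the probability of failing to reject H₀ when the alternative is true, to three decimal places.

Noncentrality parameter: δ = d·√(n/2) = 0.15 × √(240/2) = 1.6432
Two-sided α = 0.025 → critical value z_{0.0125} = 2.241.
Power = Φ(δ − 2.241) + Φ(−δ − 2.241) = Φ(-0.598) + Φ(-3.885) = 0.2748 + 0.0001 = 0.2749.
Type II error: β = 1 − power = 1 − 0.2749 = 0.7251.

β ≈ 0.725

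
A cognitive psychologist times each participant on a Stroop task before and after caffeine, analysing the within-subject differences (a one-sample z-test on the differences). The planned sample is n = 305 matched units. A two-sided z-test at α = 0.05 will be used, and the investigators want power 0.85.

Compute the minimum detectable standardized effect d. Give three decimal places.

d ≈ 0.172

Required noncentrality: δ = z_{0.025} + z_{0.15} = 1.960 + 1.036 = 2.996.
(The second rejection-region term Φ(−δ − z_{α/2}) is negligible and dropped.)
δ = d·√n ⇒ d = δ/√n = 2.996/√305 = 0.1716.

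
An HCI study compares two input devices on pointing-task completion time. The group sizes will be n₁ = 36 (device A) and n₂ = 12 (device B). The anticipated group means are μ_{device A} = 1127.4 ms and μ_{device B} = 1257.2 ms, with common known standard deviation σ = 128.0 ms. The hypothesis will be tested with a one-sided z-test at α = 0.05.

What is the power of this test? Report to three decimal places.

Standardized effect: d = |μ_{device A} − μ_{device B}| / σ = |1127.4 − 1257.2| / 128.0 = 1.0141
Noncentrality parameter: δ = d / √(1/n₁ + 1/n₂) = 1.0141 / √(1/36 + 1/12) = 3.0422
Critical value for a one-sided test at α = 0.05: z_α = 1.645.
Power = Φ(δ − 1.645) = Φ(1.397) = 0.9188.

Power ≈ 0.919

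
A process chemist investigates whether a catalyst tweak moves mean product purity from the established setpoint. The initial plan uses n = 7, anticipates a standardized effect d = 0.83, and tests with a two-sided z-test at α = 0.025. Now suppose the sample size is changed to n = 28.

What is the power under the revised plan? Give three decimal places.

With n = 28: δ = d·√n = 0.83 × √28 = 4.3919. Critical value z_{0.0125} = 2.241.
Revised power = Φ(δ − 2.241) + Φ(−δ − 2.241) = Φ(2.151) + Φ(-6.633) = 0.9842 + 0.0000 = 0.9842.

Power ≈ 0.984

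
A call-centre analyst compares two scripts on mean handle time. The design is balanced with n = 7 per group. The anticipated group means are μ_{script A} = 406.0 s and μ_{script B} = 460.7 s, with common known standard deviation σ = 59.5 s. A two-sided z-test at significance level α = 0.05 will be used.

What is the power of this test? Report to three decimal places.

Power ≈ 0.405

Standardized effect: d = |μ_{script A} − μ_{script B}| / σ = |406.0 − 460.7| / 59.5 = 0.9193
Noncentrality parameter: δ = d·√(n/2) = 0.9193 × √(7/2) = 1.7199
Two-sided α = 0.05 → critical value z_{0.025} = 1.960.
Power = Φ(δ − 1.960) + Φ(−δ − 1.960) = Φ(-0.240) + Φ(-3.680) = 0.4051 + 0.0001 = 0.4053.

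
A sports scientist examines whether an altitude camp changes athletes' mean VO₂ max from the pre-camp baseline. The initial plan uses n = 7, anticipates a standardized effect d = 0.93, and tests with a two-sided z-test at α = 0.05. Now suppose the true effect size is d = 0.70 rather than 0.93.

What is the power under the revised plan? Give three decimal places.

With d = 0.70: δ = d·√n = 0.70 × √7 = 1.8520. Critical value z_{0.025} = 1.960.
Revised power = Φ(δ − 1.960) + Φ(−δ − 1.960) = Φ(-0.108) + Φ(-3.812) = 0.4570 + 0.0001 = 0.4571.

Power ≈ 0.457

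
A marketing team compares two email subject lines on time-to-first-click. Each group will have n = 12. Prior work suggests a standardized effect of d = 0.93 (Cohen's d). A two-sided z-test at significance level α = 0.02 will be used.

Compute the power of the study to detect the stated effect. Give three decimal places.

Noncentrality parameter: λ = d·√(n/2) = 0.93 × √(12/2) = 2.2780
Two-sided α = 0.02 → critical value z_{0.01} = 2.326.
Power = Φ(λ − 2.326) + Φ(−λ − 2.326) = Φ(-0.048) + Φ(-4.604) = 0.4807 + 0.0000 = 0.4807.

Power ≈ 0.481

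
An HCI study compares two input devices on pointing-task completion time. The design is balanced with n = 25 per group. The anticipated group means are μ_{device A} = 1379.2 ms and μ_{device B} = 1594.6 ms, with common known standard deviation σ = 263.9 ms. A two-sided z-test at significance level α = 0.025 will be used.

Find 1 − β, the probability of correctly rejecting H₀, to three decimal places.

Standardized effect: d = |μ_{device A} − μ_{device B}| / σ = |1379.2 − 1594.6| / 263.9 = 0.8162
Noncentrality parameter: δ = d·√(n/2) = 0.8162 × √(25/2) = 2.8858
Critical value for a two-sided test at α = 0.025: z_{α/2} = 2.241.
Power = Φ(δ − 2.241) + Φ(−δ − 2.241) = Φ(0.644) + Φ(-5.127) = 0.7403 + 0.0000 = 0.7403.

Power ≈ 0.740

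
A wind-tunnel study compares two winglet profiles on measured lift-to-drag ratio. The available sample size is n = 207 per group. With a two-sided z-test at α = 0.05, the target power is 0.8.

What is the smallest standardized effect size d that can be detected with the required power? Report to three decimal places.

Required noncentrality: δ = z_{0.025} + z_{0.20} = 1.960 + 0.842 = 2.802.
(Lower-tail contribution to power is negligible for δ > 0.)
δ = d·√(n/2) ⇒ d = δ/√(n/2) = 2.802/√(207/2) = 0.2754.

d ≈ 0.275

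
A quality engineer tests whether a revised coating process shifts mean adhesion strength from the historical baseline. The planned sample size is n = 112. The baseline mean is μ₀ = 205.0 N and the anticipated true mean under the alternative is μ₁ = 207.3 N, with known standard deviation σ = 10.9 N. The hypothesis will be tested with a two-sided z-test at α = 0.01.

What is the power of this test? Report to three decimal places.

Standardized effect: d = |μ₁ − μ₀| / σ = |207.3 − 205.0| / 10.9 = 0.2110
Noncentrality parameter: δ = d·√n = 0.2110 × √112 = 2.2331
Critical value for a two-sided test at α = 0.01: z_{α/2} = 2.576.
Power = Φ(δ − 2.576) + Φ(−δ − 2.576) = Φ(-0.343) + Φ(-4.809) = 0.3659 + 0.0000 = 0.3659.

Power ≈ 0.366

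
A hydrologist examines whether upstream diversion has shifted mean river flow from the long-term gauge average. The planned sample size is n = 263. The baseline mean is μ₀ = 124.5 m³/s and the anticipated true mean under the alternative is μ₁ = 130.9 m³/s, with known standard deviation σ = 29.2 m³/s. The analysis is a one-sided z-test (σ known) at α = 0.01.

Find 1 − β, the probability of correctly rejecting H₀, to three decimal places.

Power ≈ 0.890

Standardized effect: d = |μ₁ − μ₀| / σ = |130.9 − 124.5| / 29.2 = 0.2192
Noncentrality parameter: δ = d·√n = 0.2192 × √263 = 3.5545
One-sided α = 0.01 → critical value z_{0.01} = 2.326.
Power = P(Z > 2.326 − δ) = Φ(1.228) = 0.8903.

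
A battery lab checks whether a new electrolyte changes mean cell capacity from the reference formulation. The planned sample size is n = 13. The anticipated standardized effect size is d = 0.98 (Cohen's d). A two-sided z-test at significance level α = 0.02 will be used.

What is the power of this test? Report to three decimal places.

Power ≈ 0.886

Noncentrality parameter: δ = d·√n = 0.98 × √13 = 3.5334
Two-sided α = 0.02 → critical value z_{0.01} = 2.326.
Power = Φ(δ − 2.326) + Φ(−δ − 2.326) = Φ(1.207) + Φ(-5.860) = 0.8863 + 0.0000 = 0.8863.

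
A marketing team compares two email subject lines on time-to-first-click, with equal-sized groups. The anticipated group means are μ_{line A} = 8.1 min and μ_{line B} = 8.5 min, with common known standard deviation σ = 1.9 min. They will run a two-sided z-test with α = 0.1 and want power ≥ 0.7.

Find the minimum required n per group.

Standardized effect: d = |μ_{line A} − μ_{line B}| / σ = |8.1 − 8.5| / 1.9 = 0.2105
Set Φ(δ − 1.645) = 0.7; then δ − 1.645 = Φ⁻¹(0.7) = 0.524, giving δ = 2.169.
(For δ > 0 the lower-tail rejection region contributes negligibly to power, so the one-term inversion is standard.)
δ = d·√(n/2) ⇒ n = 2(δ/d)² = 2 × (2.169 / 0.2105)² = 212.34.
Rounding up, n = 213 per group.

n = 213 per group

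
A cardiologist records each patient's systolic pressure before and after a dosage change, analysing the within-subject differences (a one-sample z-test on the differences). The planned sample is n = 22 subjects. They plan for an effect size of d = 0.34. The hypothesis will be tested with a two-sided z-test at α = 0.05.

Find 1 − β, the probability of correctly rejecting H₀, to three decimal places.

Noncentrality parameter: δ = d·√n = 0.34 × √22 = 1.5947
Critical value for a two-sided test at α = 0.05: z_{α/2} = 1.960.
Power = Φ(δ − 1.960) + Φ(−δ − 1.960) = Φ(-0.365) + Φ(-3.555) = 0.3575 + 0.0002 = 0.3577.

Power ≈ 0.358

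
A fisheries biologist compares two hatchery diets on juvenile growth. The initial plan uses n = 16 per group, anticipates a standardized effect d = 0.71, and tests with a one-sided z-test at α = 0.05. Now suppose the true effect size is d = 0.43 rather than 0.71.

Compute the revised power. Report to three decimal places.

With d = 0.43: δ = d·√(n/2) = 0.43 × √(16/2) = 1.2162. Critical value z_{0.05} = 1.645.
Revised power = Φ(δ − 1.645) = Φ(-0.429) = 0.3341.

Power ≈ 0.334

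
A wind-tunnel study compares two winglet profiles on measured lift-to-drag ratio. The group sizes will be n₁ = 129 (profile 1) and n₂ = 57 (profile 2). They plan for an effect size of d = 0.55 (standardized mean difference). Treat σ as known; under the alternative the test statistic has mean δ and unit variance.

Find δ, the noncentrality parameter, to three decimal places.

The noncentrality parameter scales effect size by the design's sample-size factor: δ = d / √(1/n₁ + 1/n₂) = 0.55 / √(1/129 + 1/57) = 3.4581

δ ≈ 3.458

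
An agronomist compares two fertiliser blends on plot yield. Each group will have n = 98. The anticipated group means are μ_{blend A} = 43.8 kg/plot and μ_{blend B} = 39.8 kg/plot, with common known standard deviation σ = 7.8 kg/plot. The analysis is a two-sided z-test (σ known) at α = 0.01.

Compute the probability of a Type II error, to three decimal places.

β ≈ 0.155

Standardized effect: d = |μ_{blend A} − μ_{blend B}| / σ = |43.8 − 39.8| / 7.8 = 0.5128
Noncentrality parameter: δ = d·√(n/2) = 0.5128 × √(98/2) = 3.5897
Critical value for a two-sided test at α = 0.01: z_{α/2} = 2.576.
Power = Φ(δ − 2.576) + Φ(−δ − 2.576) = Φ(1.014) + Φ(-6.166) = 0.8447 + 0.0000 = 0.8447.
Type II error: β = 1 − power = 1 − 0.8447 = 0.1553.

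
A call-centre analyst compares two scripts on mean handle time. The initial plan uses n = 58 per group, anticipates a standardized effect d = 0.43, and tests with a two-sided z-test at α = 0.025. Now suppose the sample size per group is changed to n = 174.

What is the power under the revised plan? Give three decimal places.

With n = 174 per group: δ = d·√(n/2) = 0.43 × √(174/2) = 4.0108. Critical value z_{0.0125} = 2.241.
Revised power = Φ(δ − 2.241) + Φ(−δ − 2.241) = Φ(1.769) + Φ(-6.252) = 0.9616 + 0.0000 = 0.9616.

Power ≈ 0.962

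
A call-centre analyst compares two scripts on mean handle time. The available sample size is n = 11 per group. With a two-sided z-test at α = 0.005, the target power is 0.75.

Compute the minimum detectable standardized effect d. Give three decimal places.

Required noncentrality: δ = z_{0.0025} + z_{0.25} = 2.807 + 0.674 = 3.482.
(The second rejection-region term Φ(−δ − z_{α/2}) is negligible and dropped.)
δ = d·√(n/2) ⇒ d = δ/√(n/2) = 3.482/√(11/2) = 1.4845.

d ≈ 1.485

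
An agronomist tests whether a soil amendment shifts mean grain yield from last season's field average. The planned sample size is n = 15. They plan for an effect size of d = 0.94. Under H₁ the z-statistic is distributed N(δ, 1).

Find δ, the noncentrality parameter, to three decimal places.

δ ≈ 3.641

δ = d·√n = 0.94 × √15 = 3.6406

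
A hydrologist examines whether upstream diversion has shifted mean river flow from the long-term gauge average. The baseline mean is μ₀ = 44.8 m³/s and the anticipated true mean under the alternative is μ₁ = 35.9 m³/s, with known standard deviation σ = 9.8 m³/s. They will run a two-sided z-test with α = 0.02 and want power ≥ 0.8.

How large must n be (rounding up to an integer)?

Standardized effect: d = |μ₁ − μ₀| / σ = |35.9 − 44.8| / 9.8 = 0.9082
For power 0.8 need Φ(δ − z_{0.01}) = 0.8, so δ = z_{0.01} + z_{0.20} = 2.326 + 0.842 = 3.168.
(For δ > 0 the lower-tail rejection region contributes negligibly to power, so the one-term inversion is standard.)
δ = d·√n ⇒ n = (δ/d)² = (3.168 / 0.9082)² = 12.17.
Rounding up, n = 13.

n = 13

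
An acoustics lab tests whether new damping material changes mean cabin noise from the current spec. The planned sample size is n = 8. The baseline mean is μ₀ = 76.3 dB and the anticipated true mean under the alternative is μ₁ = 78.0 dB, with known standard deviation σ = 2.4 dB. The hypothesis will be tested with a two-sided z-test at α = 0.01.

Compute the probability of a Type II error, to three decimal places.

Standardized effect: d = |μ₁ − μ₀| / σ = |78.0 − 76.3| / 2.4 = 0.7083
Noncentrality parameter: δ = d·√n = 0.7083 × √8 = 2.0035
Critical value for a two-sided test at α = 0.01: z_{α/2} = 2.576.
Power = Φ(δ − 2.576) + Φ(−δ − 2.576) = Φ(-0.572) + Φ(-4.579) = 0.2835 + 0.0000 = 0.2835.
Type II error: β = 1 − power = 1 − 0.2835 = 0.7165.

β ≈ 0.716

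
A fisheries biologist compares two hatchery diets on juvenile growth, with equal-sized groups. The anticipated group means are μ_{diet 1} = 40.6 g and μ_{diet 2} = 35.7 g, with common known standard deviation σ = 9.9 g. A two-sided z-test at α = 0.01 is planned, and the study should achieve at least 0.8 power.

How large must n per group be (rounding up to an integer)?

n = 96 per group

Standardized effect: d = |μ_{diet 1} − μ_{diet 2}| / σ = |40.6 − 35.7| / 9.9 = 0.4949
Set Φ(δ − 2.576) = 0.8; then δ − 2.576 = Φ⁻¹(0.8) = 0.842, giving δ = 3.417.
(The Φ(−δ − z_{α/2}) term is vanishingly small for δ > 0 and is dropped in the standard sample-size formula.)
δ = d·√(n/2) ⇒ n = 2(δ/d)² = 2 × (3.417 / 0.4949)² = 95.35.
Rounding up, n = 96 per group.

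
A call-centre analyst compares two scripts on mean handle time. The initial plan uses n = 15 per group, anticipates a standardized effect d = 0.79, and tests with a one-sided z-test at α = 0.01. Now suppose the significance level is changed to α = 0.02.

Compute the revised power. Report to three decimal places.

Power ≈ 0.544

δ = d·√(n/2) = 0.79 × √(15/2) = 2.1635 (unchanged). New critical value: z_{0.02} = 2.054.
Revised power = P(Z > 2.054 − δ) = Φ(0.110) = 0.5437.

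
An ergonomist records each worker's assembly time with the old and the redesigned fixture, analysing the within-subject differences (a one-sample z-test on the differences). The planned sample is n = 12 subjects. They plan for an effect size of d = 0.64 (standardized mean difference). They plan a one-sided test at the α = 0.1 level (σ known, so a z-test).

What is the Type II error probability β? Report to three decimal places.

Noncentrality parameter: δ = d·√n = 0.64 × √12 = 2.2170
Critical value for a one-sided test at α = 0.1: z_α = 1.282.
Power = Φ(δ − 1.282) = Φ(0.935) = 0.8252.
Type II error: β = 1 − power = 1 − 0.8252 = 0.1748.

β ≈ 0.175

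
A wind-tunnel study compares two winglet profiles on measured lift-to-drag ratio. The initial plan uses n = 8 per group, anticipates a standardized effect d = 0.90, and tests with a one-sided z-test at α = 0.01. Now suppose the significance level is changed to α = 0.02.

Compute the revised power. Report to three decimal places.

δ = d·√(n/2) = 0.90 × √(8/2) = 1.8000 (unchanged). New critical value: z_{0.02} = 2.054.
Revised power = P(Z > 2.054 − δ) = Φ(-0.254) = 0.3998.

Power ≈ 0.400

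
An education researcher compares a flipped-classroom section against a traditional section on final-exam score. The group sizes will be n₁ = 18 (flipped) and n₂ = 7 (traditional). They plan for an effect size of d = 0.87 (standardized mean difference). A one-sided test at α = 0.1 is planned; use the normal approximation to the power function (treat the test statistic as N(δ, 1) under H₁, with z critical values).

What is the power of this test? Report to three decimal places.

Power ≈ 0.749

Noncentrality parameter: δ = d / √(1/n₁ + 1/n₂) = 0.87 / √(1/18 + 1/7) = 1.9531
One-sided α = 0.1 → critical value z_{0.1} = 1.282.
Power = P(Z > 1.282 − δ) = Φ(0.672) = 0.7491.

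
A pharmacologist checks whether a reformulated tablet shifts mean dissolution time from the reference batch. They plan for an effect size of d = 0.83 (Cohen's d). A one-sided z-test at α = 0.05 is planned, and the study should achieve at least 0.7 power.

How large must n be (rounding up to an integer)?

For power 0.7 need Φ(δ − z_{0.05}) = 0.7, so δ = z_{0.05} + z_{0.30} = 1.645 + 0.524 = 2.169.
δ = d·√n ⇒ n = (δ/d)² = (2.169 / 0.83)² = 6.83.
Round up to the next whole unit.

n = 7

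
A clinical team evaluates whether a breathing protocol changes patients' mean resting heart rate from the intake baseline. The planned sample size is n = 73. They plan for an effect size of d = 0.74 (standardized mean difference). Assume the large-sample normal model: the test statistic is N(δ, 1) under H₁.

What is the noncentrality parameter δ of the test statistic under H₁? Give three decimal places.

δ ≈ 6.323

The noncentrality parameter scales effect size by the design's sample-size factor: δ = d·√n = 0.74 × √73 = 6.3226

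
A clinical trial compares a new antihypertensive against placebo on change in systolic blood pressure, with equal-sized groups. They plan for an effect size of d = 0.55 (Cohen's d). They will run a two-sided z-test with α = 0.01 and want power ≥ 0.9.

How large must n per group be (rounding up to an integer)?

n = 99 per group

Set Φ(δ − 2.576) = 0.9; then δ − 2.576 = Φ⁻¹(0.9) = 1.282, giving δ = 3.857.
(The Φ(−δ − z_{α/2}) term is vanishingly small for δ > 0 and is dropped in the standard sample-size formula.)
δ = d·√(n/2) ⇒ n = 2(δ/d)² = 2 × (3.857 / 0.55)² = 98.38.
Rounding up, n = 99 per group.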